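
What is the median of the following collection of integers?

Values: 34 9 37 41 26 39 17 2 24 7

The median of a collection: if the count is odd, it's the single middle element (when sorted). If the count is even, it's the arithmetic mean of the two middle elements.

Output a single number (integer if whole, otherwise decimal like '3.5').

Step 1: insert 34 -> lo=[34] (size 1, max 34) hi=[] (size 0) -> median=34
Step 2: insert 9 -> lo=[9] (size 1, max 9) hi=[34] (size 1, min 34) -> median=21.5
Step 3: insert 37 -> lo=[9, 34] (size 2, max 34) hi=[37] (size 1, min 37) -> median=34
Step 4: insert 41 -> lo=[9, 34] (size 2, max 34) hi=[37, 41] (size 2, min 37) -> median=35.5
Step 5: insert 26 -> lo=[9, 26, 34] (size 3, max 34) hi=[37, 41] (size 2, min 37) -> median=34
Step 6: insert 39 -> lo=[9, 26, 34] (size 3, max 34) hi=[37, 39, 41] (size 3, min 37) -> median=35.5
Step 7: insert 17 -> lo=[9, 17, 26, 34] (size 4, max 34) hi=[37, 39, 41] (size 3, min 37) -> median=34
Step 8: insert 2 -> lo=[2, 9, 17, 26] (size 4, max 26) hi=[34, 37, 39, 41] (size 4, min 34) -> median=30
Step 9: insert 24 -> lo=[2, 9, 17, 24, 26] (size 5, max 26) hi=[34, 37, 39, 41] (size 4, min 34) -> median=26
Step 10: insert 7 -> lo=[2, 7, 9, 17, 24] (size 5, max 24) hi=[26, 34, 37, 39, 41] (size 5, min 26) -> median=25

Answer: 25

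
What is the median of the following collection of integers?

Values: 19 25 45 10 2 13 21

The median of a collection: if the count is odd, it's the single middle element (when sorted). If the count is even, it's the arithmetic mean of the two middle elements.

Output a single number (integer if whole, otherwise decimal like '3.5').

Answer: 19

Derivation:
Step 1: insert 19 -> lo=[19] (size 1, max 19) hi=[] (size 0) -> median=19
Step 2: insert 25 -> lo=[19] (size 1, max 19) hi=[25] (size 1, min 25) -> median=22
Step 3: insert 45 -> lo=[19, 25] (size 2, max 25) hi=[45] (size 1, min 45) -> median=25
Step 4: insert 10 -> lo=[10, 19] (size 2, max 19) hi=[25, 45] (size 2, min 25) -> median=22
Step 5: insert 2 -> lo=[2, 10, 19] (size 3, max 19) hi=[25, 45] (size 2, min 25) -> median=19
Step 6: insert 13 -> lo=[2, 10, 13] (size 3, max 13) hi=[19, 25, 45] (size 3, min 19) -> median=16
Step 7: insert 21 -> lo=[2, 10, 13, 19] (size 4, max 19) hi=[21, 25, 45] (size 3, min 21) -> median=19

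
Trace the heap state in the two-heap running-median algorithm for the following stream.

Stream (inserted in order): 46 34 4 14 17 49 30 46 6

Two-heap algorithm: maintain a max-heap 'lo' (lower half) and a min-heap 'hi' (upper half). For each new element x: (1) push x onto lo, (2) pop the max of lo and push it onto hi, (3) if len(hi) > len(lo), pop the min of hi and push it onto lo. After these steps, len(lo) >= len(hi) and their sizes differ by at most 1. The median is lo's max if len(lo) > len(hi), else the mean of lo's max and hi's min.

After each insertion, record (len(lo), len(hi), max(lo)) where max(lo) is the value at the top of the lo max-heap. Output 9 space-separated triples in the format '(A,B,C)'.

Step 1: insert 46 -> lo=[46] hi=[] -> (len(lo)=1, len(hi)=0, max(lo)=46)
Step 2: insert 34 -> lo=[34] hi=[46] -> (len(lo)=1, len(hi)=1, max(lo)=34)
Step 3: insert 4 -> lo=[4, 34] hi=[46] -> (len(lo)=2, len(hi)=1, max(lo)=34)
Step 4: insert 14 -> lo=[4, 14] hi=[34, 46] -> (len(lo)=2, len(hi)=2, max(lo)=14)
Step 5: insert 17 -> lo=[4, 14, 17] hi=[34, 46] -> (len(lo)=3, len(hi)=2, max(lo)=17)
Step 6: insert 49 -> lo=[4, 14, 17] hi=[34, 46, 49] -> (len(lo)=3, len(hi)=3, max(lo)=17)
Step 7: insert 30 -> lo=[4, 14, 17, 30] hi=[34, 46, 49] -> (len(lo)=4, len(hi)=3, max(lo)=30)
Step 8: insert 46 -> lo=[4, 14, 17, 30] hi=[34, 46, 46, 49] -> (len(lo)=4, len(hi)=4, max(lo)=30)
Step 9: insert 6 -> lo=[4, 6, 14, 17, 30] hi=[34, 46, 46, 49] -> (len(lo)=5, len(hi)=4, max(lo)=30)

Answer: (1,0,46) (1,1,34) (2,1,34) (2,2,14) (3,2,17) (3,3,17) (4,3,30) (4,4,30) (5,4,30)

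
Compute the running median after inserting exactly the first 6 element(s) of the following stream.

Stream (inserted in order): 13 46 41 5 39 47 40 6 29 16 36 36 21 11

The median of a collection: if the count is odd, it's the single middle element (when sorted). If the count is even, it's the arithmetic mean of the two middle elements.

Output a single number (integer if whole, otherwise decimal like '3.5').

Answer: 40

Derivation:
Step 1: insert 13 -> lo=[13] (size 1, max 13) hi=[] (size 0) -> median=13
Step 2: insert 46 -> lo=[13] (size 1, max 13) hi=[46] (size 1, min 46) -> median=29.5
Step 3: insert 41 -> lo=[13, 41] (size 2, max 41) hi=[46] (size 1, min 46) -> median=41
Step 4: insert 5 -> lo=[5, 13] (size 2, max 13) hi=[41, 46] (size 2, min 41) -> median=27
Step 5: insert 39 -> lo=[5, 13, 39] (size 3, max 39) hi=[41, 46] (size 2, min 41) -> median=39
Step 6: insert 47 -> lo=[5, 13, 39] (size 3, max 39) hi=[41, 46, 47] (size 3, min 41) -> median=40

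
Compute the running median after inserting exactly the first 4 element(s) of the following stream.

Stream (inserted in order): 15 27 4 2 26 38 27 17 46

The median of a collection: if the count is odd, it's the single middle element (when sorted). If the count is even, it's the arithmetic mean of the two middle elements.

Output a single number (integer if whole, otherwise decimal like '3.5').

Step 1: insert 15 -> lo=[15] (size 1, max 15) hi=[] (size 0) -> median=15
Step 2: insert 27 -> lo=[15] (size 1, max 15) hi=[27] (size 1, min 27) -> median=21
Step 3: insert 4 -> lo=[4, 15] (size 2, max 15) hi=[27] (size 1, min 27) -> median=15
Step 4: insert 2 -> lo=[2, 4] (size 2, max 4) hi=[15, 27] (size 2, min 15) -> median=9.5

Answer: 9.5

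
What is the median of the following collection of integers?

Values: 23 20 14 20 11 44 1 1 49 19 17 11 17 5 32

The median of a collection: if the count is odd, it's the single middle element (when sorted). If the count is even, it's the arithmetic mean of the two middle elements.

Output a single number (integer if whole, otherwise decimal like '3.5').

Step 1: insert 23 -> lo=[23] (size 1, max 23) hi=[] (size 0) -> median=23
Step 2: insert 20 -> lo=[20] (size 1, max 20) hi=[23] (size 1, min 23) -> median=21.5
Step 3: insert 14 -> lo=[14, 20] (size 2, max 20) hi=[23] (size 1, min 23) -> median=20
Step 4: insert 20 -> lo=[14, 20] (size 2, max 20) hi=[20, 23] (size 2, min 20) -> median=20
Step 5: insert 11 -> lo=[11, 14, 20] (size 3, max 20) hi=[20, 23] (size 2, min 20) -> median=20
Step 6: insert 44 -> lo=[11, 14, 20] (size 3, max 20) hi=[20, 23, 44] (size 3, min 20) -> median=20
Step 7: insert 1 -> lo=[1, 11, 14, 20] (size 4, max 20) hi=[20, 23, 44] (size 3, min 20) -> median=20
Step 8: insert 1 -> lo=[1, 1, 11, 14] (size 4, max 14) hi=[20, 20, 23, 44] (size 4, min 20) -> median=17
Step 9: insert 49 -> lo=[1, 1, 11, 14, 20] (size 5, max 20) hi=[20, 23, 44, 49] (size 4, min 20) -> median=20
Step 10: insert 19 -> lo=[1, 1, 11, 14, 19] (size 5, max 19) hi=[20, 20, 23, 44, 49] (size 5, min 20) -> median=19.5
Step 11: insert 17 -> lo=[1, 1, 11, 14, 17, 19] (size 6, max 19) hi=[20, 20, 23, 44, 49] (size 5, min 20) -> median=19
Step 12: insert 11 -> lo=[1, 1, 11, 11, 14, 17] (size 6, max 17) hi=[19, 20, 20, 23, 44, 49] (size 6, min 19) -> median=18
Step 13: insert 17 -> lo=[1, 1, 11, 11, 14, 17, 17] (size 7, max 17) hi=[19, 20, 20, 23, 44, 49] (size 6, min 19) -> median=17
Step 14: insert 5 -> lo=[1, 1, 5, 11, 11, 14, 17] (size 7, max 17) hi=[17, 19, 20, 20, 23, 44, 49] (size 7, min 17) -> median=17
Step 15: insert 32 -> lo=[1, 1, 5, 11, 11, 14, 17, 17] (size 8, max 17) hi=[19, 20, 20, 23, 32, 44, 49] (size 7, min 19) -> median=17

Answer: 17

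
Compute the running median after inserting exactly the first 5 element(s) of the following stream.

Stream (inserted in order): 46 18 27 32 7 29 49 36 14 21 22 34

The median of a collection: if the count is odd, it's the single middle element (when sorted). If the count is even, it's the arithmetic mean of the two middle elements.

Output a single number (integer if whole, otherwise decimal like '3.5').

Answer: 27

Derivation:
Step 1: insert 46 -> lo=[46] (size 1, max 46) hi=[] (size 0) -> median=46
Step 2: insert 18 -> lo=[18] (size 1, max 18) hi=[46] (size 1, min 46) -> median=32
Step 3: insert 27 -> lo=[18, 27] (size 2, max 27) hi=[46] (size 1, min 46) -> median=27
Step 4: insert 32 -> lo=[18, 27] (size 2, max 27) hi=[32, 46] (size 2, min 32) -> median=29.5
Step 5: insert 7 -> lo=[7, 18, 27] (size 3, max 27) hi=[32, 46] (size 2, min 32) -> median=27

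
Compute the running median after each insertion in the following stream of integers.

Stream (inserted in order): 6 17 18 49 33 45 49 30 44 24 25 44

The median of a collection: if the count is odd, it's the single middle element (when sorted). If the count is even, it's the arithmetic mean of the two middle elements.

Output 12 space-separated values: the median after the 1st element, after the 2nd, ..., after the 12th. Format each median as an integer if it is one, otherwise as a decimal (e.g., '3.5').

Step 1: insert 6 -> lo=[6] (size 1, max 6) hi=[] (size 0) -> median=6
Step 2: insert 17 -> lo=[6] (size 1, max 6) hi=[17] (size 1, min 17) -> median=11.5
Step 3: insert 18 -> lo=[6, 17] (size 2, max 17) hi=[18] (size 1, min 18) -> median=17
Step 4: insert 49 -> lo=[6, 17] (size 2, max 17) hi=[18, 49] (size 2, min 18) -> median=17.5
Step 5: insert 33 -> lo=[6, 17, 18] (size 3, max 18) hi=[33, 49] (size 2, min 33) -> median=18
Step 6: insert 45 -> lo=[6, 17, 18] (size 3, max 18) hi=[33, 45, 49] (size 3, min 33) -> median=25.5
Step 7: insert 49 -> lo=[6, 17, 18, 33] (size 4, max 33) hi=[45, 49, 49] (size 3, min 45) -> median=33
Step 8: insert 30 -> lo=[6, 17, 18, 30] (size 4, max 30) hi=[33, 45, 49, 49] (size 4, min 33) -> median=31.5
Step 9: insert 44 -> lo=[6, 17, 18, 30, 33] (size 5, max 33) hi=[44, 45, 49, 49] (size 4, min 44) -> median=33
Step 10: insert 24 -> lo=[6, 17, 18, 24, 30] (size 5, max 30) hi=[33, 44, 45, 49, 49] (size 5, min 33) -> median=31.5
Step 11: insert 25 -> lo=[6, 17, 18, 24, 25, 30] (size 6, max 30) hi=[33, 44, 45, 49, 49] (size 5, min 33) -> median=30
Step 12: insert 44 -> lo=[6, 17, 18, 24, 25, 30] (size 6, max 30) hi=[33, 44, 44, 45, 49, 49] (size 6, min 33) -> median=31.5

Answer: 6 11.5 17 17.5 18 25.5 33 31.5 33 31.5 30 31.5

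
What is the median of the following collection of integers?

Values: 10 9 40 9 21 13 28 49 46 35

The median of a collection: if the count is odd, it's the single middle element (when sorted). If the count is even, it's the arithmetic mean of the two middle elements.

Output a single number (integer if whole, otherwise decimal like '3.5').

Answer: 24.5

Derivation:
Step 1: insert 10 -> lo=[10] (size 1, max 10) hi=[] (size 0) -> median=10
Step 2: insert 9 -> lo=[9] (size 1, max 9) hi=[10] (size 1, min 10) -> median=9.5
Step 3: insert 40 -> lo=[9, 10] (size 2, max 10) hi=[40] (size 1, min 40) -> median=10
Step 4: insert 9 -> lo=[9, 9] (size 2, max 9) hi=[10, 40] (size 2, min 10) -> median=9.5
Step 5: insert 21 -> lo=[9, 9, 10] (size 3, max 10) hi=[21, 40] (size 2, min 21) -> median=10
Step 6: insert 13 -> lo=[9, 9, 10] (size 3, max 10) hi=[13, 21, 40] (size 3, min 13) -> median=11.5
Step 7: insert 28 -> lo=[9, 9, 10, 13] (size 4, max 13) hi=[21, 28, 40] (size 3, min 21) -> median=13
Step 8: insert 49 -> lo=[9, 9, 10, 13] (size 4, max 13) hi=[21, 28, 40, 49] (size 4, min 21) -> median=17
Step 9: insert 46 -> lo=[9, 9, 10, 13, 21] (size 5, max 21) hi=[28, 40, 46, 49] (size 4, min 28) -> median=21
Step 10: insert 35 -> lo=[9, 9, 10, 13, 21] (size 5, max 21) hi=[28, 35, 40, 46, 49] (size 5, min 28) -> median=24.5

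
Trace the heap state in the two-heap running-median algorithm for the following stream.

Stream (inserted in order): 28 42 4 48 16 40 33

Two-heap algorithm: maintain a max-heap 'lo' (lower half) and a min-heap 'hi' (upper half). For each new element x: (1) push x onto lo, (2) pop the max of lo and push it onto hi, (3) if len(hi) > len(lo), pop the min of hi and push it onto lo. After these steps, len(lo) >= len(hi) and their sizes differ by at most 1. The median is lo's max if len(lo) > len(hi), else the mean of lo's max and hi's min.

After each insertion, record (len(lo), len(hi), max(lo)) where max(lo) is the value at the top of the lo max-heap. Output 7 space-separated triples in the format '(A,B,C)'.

Answer: (1,0,28) (1,1,28) (2,1,28) (2,2,28) (3,2,28) (3,3,28) (4,3,33)

Derivation:
Step 1: insert 28 -> lo=[28] hi=[] -> (len(lo)=1, len(hi)=0, max(lo)=28)
Step 2: insert 42 -> lo=[28] hi=[42] -> (len(lo)=1, len(hi)=1, max(lo)=28)
Step 3: insert 4 -> lo=[4, 28] hi=[42] -> (len(lo)=2, len(hi)=1, max(lo)=28)
Step 4: insert 48 -> lo=[4, 28] hi=[42, 48] -> (len(lo)=2, len(hi)=2, max(lo)=28)
Step 5: insert 16 -> lo=[4, 16, 28] hi=[42, 48] -> (len(lo)=3, len(hi)=2, max(lo)=28)
Step 6: insert 40 -> lo=[4, 16, 28] hi=[40, 42, 48] -> (len(lo)=3, len(hi)=3, max(lo)=28)
Step 7: insert 33 -> lo=[4, 16, 28, 33] hi=[40, 42, 48] -> (len(lo)=4, len(hi)=3, max(lo)=33)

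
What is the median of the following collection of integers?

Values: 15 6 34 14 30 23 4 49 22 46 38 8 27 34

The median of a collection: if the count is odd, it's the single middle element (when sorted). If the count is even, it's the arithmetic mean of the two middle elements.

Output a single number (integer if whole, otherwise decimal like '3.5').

Answer: 25

Derivation:
Step 1: insert 15 -> lo=[15] (size 1, max 15) hi=[] (size 0) -> median=15
Step 2: insert 6 -> lo=[6] (size 1, max 6) hi=[15] (size 1, min 15) -> median=10.5
Step 3: insert 34 -> lo=[6, 15] (size 2, max 15) hi=[34] (size 1, min 34) -> median=15
Step 4: insert 14 -> lo=[6, 14] (size 2, max 14) hi=[15, 34] (size 2, min 15) -> median=14.5
Step 5: insert 30 -> lo=[6, 14, 15] (size 3, max 15) hi=[30, 34] (size 2, min 30) -> median=15
Step 6: insert 23 -> lo=[6, 14, 15] (size 3, max 15) hi=[23, 30, 34] (size 3, min 23) -> median=19
Step 7: insert 4 -> lo=[4, 6, 14, 15] (size 4, max 15) hi=[23, 30, 34] (size 3, min 23) -> median=15
Step 8: insert 49 -> lo=[4, 6, 14, 15] (size 4, max 15) hi=[23, 30, 34, 49] (size 4, min 23) -> median=19
Step 9: insert 22 -> lo=[4, 6, 14, 15, 22] (size 5, max 22) hi=[23, 30, 34, 49] (size 4, min 23) -> median=22
Step 10: insert 46 -> lo=[4, 6, 14, 15, 22] (size 5, max 22) hi=[23, 30, 34, 46, 49] (size 5, min 23) -> median=22.5
Step 11: insert 38 -> lo=[4, 6, 14, 15, 22, 23] (size 6, max 23) hi=[30, 34, 38, 46, 49] (size 5, min 30) -> median=23
Step 12: insert 8 -> lo=[4, 6, 8, 14, 15, 22] (size 6, max 22) hi=[23, 30, 34, 38, 46, 49] (size 6, min 23) -> median=22.5
Step 13: insert 27 -> lo=[4, 6, 8, 14, 15, 22, 23] (size 7, max 23) hi=[27, 30, 34, 38, 46, 49] (size 6, min 27) -> median=23
Step 14: insert 34 -> lo=[4, 6, 8, 14, 15, 22, 23] (size 7, max 23) hi=[27, 30, 34, 34, 38, 46, 49] (size 7, min 27) -> median=25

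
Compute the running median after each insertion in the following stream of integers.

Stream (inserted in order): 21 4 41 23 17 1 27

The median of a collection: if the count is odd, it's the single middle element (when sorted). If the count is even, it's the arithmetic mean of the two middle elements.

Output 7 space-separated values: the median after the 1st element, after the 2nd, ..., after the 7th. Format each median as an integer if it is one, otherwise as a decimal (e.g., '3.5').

Step 1: insert 21 -> lo=[21] (size 1, max 21) hi=[] (size 0) -> median=21
Step 2: insert 4 -> lo=[4] (size 1, max 4) hi=[21] (size 1, min 21) -> median=12.5
Step 3: insert 41 -> lo=[4, 21] (size 2, max 21) hi=[41] (size 1, min 41) -> median=21
Step 4: insert 23 -> lo=[4, 21] (size 2, max 21) hi=[23, 41] (size 2, min 23) -> median=22
Step 5: insert 17 -> lo=[4, 17, 21] (size 3, max 21) hi=[23, 41] (size 2, min 23) -> median=21
Step 6: insert 1 -> lo=[1, 4, 17] (size 3, max 17) hi=[21, 23, 41] (size 3, min 21) -> median=19
Step 7: insert 27 -> lo=[1, 4, 17, 21] (size 4, max 21) hi=[23, 27, 41] (size 3, min 23) -> median=21

Answer: 21 12.5 21 22 21 19 21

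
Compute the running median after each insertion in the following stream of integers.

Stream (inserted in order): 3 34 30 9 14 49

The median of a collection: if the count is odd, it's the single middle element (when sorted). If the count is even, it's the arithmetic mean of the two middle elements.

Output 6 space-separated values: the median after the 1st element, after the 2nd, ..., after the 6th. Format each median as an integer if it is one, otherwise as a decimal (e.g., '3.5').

Answer: 3 18.5 30 19.5 14 22

Derivation:
Step 1: insert 3 -> lo=[3] (size 1, max 3) hi=[] (size 0) -> median=3
Step 2: insert 34 -> lo=[3] (size 1, max 3) hi=[34] (size 1, min 34) -> median=18.5
Step 3: insert 30 -> lo=[3, 30] (size 2, max 30) hi=[34] (size 1, min 34) -> median=30
Step 4: insert 9 -> lo=[3, 9] (size 2, max 9) hi=[30, 34] (size 2, min 30) -> median=19.5
Step 5: insert 14 -> lo=[3, 9, 14] (size 3, max 14) hi=[30, 34] (size 2, min 30) -> median=14
Step 6: insert 49 -> lo=[3, 9, 14] (size 3, max 14) hi=[30, 34, 49] (size 3, min 30) -> median=22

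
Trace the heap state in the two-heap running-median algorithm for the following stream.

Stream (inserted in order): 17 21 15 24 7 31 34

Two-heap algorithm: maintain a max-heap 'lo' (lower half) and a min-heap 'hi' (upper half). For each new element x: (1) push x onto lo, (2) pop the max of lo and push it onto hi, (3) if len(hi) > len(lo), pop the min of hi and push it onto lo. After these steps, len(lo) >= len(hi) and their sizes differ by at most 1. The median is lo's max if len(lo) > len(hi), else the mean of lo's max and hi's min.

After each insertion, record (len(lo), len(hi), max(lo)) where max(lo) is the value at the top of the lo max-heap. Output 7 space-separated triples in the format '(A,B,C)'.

Step 1: insert 17 -> lo=[17] hi=[] -> (len(lo)=1, len(hi)=0, max(lo)=17)
Step 2: insert 21 -> lo=[17] hi=[21] -> (len(lo)=1, len(hi)=1, max(lo)=17)
Step 3: insert 15 -> lo=[15, 17] hi=[21] -> (len(lo)=2, len(hi)=1, max(lo)=17)
Step 4: insert 24 -> lo=[15, 17] hi=[21, 24] -> (len(lo)=2, len(hi)=2, max(lo)=17)
Step 5: insert 7 -> lo=[7, 15, 17] hi=[21, 24] -> (len(lo)=3, len(hi)=2, max(lo)=17)
Step 6: insert 31 -> lo=[7, 15, 17] hi=[21, 24, 31] -> (len(lo)=3, len(hi)=3, max(lo)=17)
Step 7: insert 34 -> lo=[7, 15, 17, 21] hi=[24, 31, 34] -> (len(lo)=4, len(hi)=3, max(lo)=21)

Answer: (1,0,17) (1,1,17) (2,1,17) (2,2,17) (3,2,17) (3,3,17) (4,3,21)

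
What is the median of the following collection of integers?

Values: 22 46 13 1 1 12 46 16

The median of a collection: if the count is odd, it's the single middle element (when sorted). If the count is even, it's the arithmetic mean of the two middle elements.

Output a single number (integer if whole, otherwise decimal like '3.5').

Step 1: insert 22 -> lo=[22] (size 1, max 22) hi=[] (size 0) -> median=22
Step 2: insert 46 -> lo=[22] (size 1, max 22) hi=[46] (size 1, min 46) -> median=34
Step 3: insert 13 -> lo=[13, 22] (size 2, max 22) hi=[46] (size 1, min 46) -> median=22
Step 4: insert 1 -> lo=[1, 13] (size 2, max 13) hi=[22, 46] (size 2, min 22) -> median=17.5
Step 5: insert 1 -> lo=[1, 1, 13] (size 3, max 13) hi=[22, 46] (size 2, min 22) -> median=13
Step 6: insert 12 -> lo=[1, 1, 12] (size 3, max 12) hi=[13, 22, 46] (size 3, min 13) -> median=12.5
Step 7: insert 46 -> lo=[1, 1, 12, 13] (size 4, max 13) hi=[22, 46, 46] (size 3, min 22) -> median=13
Step 8: insert 16 -> lo=[1, 1, 12, 13] (size 4, max 13) hi=[16, 22, 46, 46] (size 4, min 16) -> median=14.5

Answer: 14.5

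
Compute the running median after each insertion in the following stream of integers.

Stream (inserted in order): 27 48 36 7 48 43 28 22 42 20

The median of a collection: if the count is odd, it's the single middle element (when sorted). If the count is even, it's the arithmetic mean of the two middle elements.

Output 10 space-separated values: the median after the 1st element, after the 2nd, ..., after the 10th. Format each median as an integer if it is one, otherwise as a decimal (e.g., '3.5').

Step 1: insert 27 -> lo=[27] (size 1, max 27) hi=[] (size 0) -> median=27
Step 2: insert 48 -> lo=[27] (size 1, max 27) hi=[48] (size 1, min 48) -> median=37.5
Step 3: insert 36 -> lo=[27, 36] (size 2, max 36) hi=[48] (size 1, min 48) -> median=36
Step 4: insert 7 -> lo=[7, 27] (size 2, max 27) hi=[36, 48] (size 2, min 36) -> median=31.5
Step 5: insert 48 -> lo=[7, 27, 36] (size 3, max 36) hi=[48, 48] (size 2, min 48) -> median=36
Step 6: insert 43 -> lo=[7, 27, 36] (size 3, max 36) hi=[43, 48, 48] (size 3, min 43) -> median=39.5
Step 7: insert 28 -> lo=[7, 27, 28, 36] (size 4, max 36) hi=[43, 48, 48] (size 3, min 43) -> median=36
Step 8: insert 22 -> lo=[7, 22, 27, 28] (size 4, max 28) hi=[36, 43, 48, 48] (size 4, min 36) -> median=32
Step 9: insert 42 -> lo=[7, 22, 27, 28, 36] (size 5, max 36) hi=[42, 43, 48, 48] (size 4, min 42) -> median=36
Step 10: insert 20 -> lo=[7, 20, 22, 27, 28] (size 5, max 28) hi=[36, 42, 43, 48, 48] (size 5, min 36) -> median=32

Answer: 27 37.5 36 31.5 36 39.5 36 32 36 32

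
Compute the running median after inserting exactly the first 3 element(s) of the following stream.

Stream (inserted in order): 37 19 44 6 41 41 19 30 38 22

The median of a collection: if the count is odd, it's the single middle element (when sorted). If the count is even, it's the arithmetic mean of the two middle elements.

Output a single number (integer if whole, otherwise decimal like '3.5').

Answer: 37

Derivation:
Step 1: insert 37 -> lo=[37] (size 1, max 37) hi=[] (size 0) -> median=37
Step 2: insert 19 -> lo=[19] (size 1, max 19) hi=[37] (size 1, min 37) -> median=28
Step 3: insert 44 -> lo=[19, 37] (size 2, max 37) hi=[44] (size 1, min 44) -> median=37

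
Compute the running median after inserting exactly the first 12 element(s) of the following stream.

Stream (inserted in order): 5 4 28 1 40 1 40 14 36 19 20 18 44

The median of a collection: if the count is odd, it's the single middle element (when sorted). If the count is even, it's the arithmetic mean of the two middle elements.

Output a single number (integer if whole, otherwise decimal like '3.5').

Step 1: insert 5 -> lo=[5] (size 1, max 5) hi=[] (size 0) -> median=5
Step 2: insert 4 -> lo=[4] (size 1, max 4) hi=[5] (size 1, min 5) -> median=4.5
Step 3: insert 28 -> lo=[4, 5] (size 2, max 5) hi=[28] (size 1, min 28) -> median=5
Step 4: insert 1 -> lo=[1, 4] (size 2, max 4) hi=[5, 28] (size 2, min 5) -> median=4.5
Step 5: insert 40 -> lo=[1, 4, 5] (size 3, max 5) hi=[28, 40] (size 2, min 28) -> median=5
Step 6: insert 1 -> lo=[1, 1, 4] (size 3, max 4) hi=[5, 28, 40] (size 3, min 5) -> median=4.5
Step 7: insert 40 -> lo=[1, 1, 4, 5] (size 4, max 5) hi=[28, 40, 40] (size 3, min 28) -> median=5
Step 8: insert 14 -> lo=[1, 1, 4, 5] (size 4, max 5) hi=[14, 28, 40, 40] (size 4, min 14) -> median=9.5
Step 9: insert 36 -> lo=[1, 1, 4, 5, 14] (size 5, max 14) hi=[28, 36, 40, 40] (size 4, min 28) -> median=14
Step 10: insert 19 -> lo=[1, 1, 4, 5, 14] (size 5, max 14) hi=[19, 28, 36, 40, 40] (size 5, min 19) -> median=16.5
Step 11: insert 20 -> lo=[1, 1, 4, 5, 14, 19] (size 6, max 19) hi=[20, 28, 36, 40, 40] (size 5, min 20) -> median=19
Step 12: insert 18 -> lo=[1, 1, 4, 5, 14, 18] (size 6, max 18) hi=[19, 20, 28, 36, 40, 40] (size 6, min 19) -> median=18.5

Answer: 18.5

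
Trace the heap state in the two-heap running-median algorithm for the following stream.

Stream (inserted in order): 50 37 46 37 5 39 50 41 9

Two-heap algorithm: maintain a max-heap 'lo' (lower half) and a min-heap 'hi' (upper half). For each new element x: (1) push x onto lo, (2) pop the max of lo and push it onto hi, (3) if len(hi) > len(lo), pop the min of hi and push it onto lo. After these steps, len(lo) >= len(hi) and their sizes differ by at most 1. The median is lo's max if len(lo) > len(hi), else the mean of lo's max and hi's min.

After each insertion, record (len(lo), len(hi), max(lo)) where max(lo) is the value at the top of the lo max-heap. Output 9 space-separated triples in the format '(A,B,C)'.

Answer: (1,0,50) (1,1,37) (2,1,46) (2,2,37) (3,2,37) (3,3,37) (4,3,39) (4,4,39) (5,4,39)

Derivation:
Step 1: insert 50 -> lo=[50] hi=[] -> (len(lo)=1, len(hi)=0, max(lo)=50)
Step 2: insert 37 -> lo=[37] hi=[50] -> (len(lo)=1, len(hi)=1, max(lo)=37)
Step 3: insert 46 -> lo=[37, 46] hi=[50] -> (len(lo)=2, len(hi)=1, max(lo)=46)
Step 4: insert 37 -> lo=[37, 37] hi=[46, 50] -> (len(lo)=2, len(hi)=2, max(lo)=37)
Step 5: insert 5 -> lo=[5, 37, 37] hi=[46, 50] -> (len(lo)=3, len(hi)=2, max(lo)=37)
Step 6: insert 39 -> lo=[5, 37, 37] hi=[39, 46, 50] -> (len(lo)=3, len(hi)=3, max(lo)=37)
Step 7: insert 50 -> lo=[5, 37, 37, 39] hi=[46, 50, 50] -> (len(lo)=4, len(hi)=3, max(lo)=39)
Step 8: insert 41 -> lo=[5, 37, 37, 39] hi=[41, 46, 50, 50] -> (len(lo)=4, len(hi)=4, max(lo)=39)
Step 9: insert 9 -> lo=[5, 9, 37, 37, 39] hi=[41, 46, 50, 50] -> (len(lo)=5, len(hi)=4, max(lo)=39)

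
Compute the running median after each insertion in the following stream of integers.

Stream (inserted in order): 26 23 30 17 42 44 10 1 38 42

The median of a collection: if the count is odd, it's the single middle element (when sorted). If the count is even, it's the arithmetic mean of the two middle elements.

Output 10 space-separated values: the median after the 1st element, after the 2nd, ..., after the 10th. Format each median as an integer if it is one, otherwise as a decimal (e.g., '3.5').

Answer: 26 24.5 26 24.5 26 28 26 24.5 26 28

Derivation:
Step 1: insert 26 -> lo=[26] (size 1, max 26) hi=[] (size 0) -> median=26
Step 2: insert 23 -> lo=[23] (size 1, max 23) hi=[26] (size 1, min 26) -> median=24.5
Step 3: insert 30 -> lo=[23, 26] (size 2, max 26) hi=[30] (size 1, min 30) -> median=26
Step 4: insert 17 -> lo=[17, 23] (size 2, max 23) hi=[26, 30] (size 2, min 26) -> median=24.5
Step 5: insert 42 -> lo=[17, 23, 26] (size 3, max 26) hi=[30, 42] (size 2, min 30) -> median=26
Step 6: insert 44 -> lo=[17, 23, 26] (size 3, max 26) hi=[30, 42, 44] (size 3, min 30) -> median=28
Step 7: insert 10 -> lo=[10, 17, 23, 26] (size 4, max 26) hi=[30, 42, 44] (size 3, min 30) -> median=26
Step 8: insert 1 -> lo=[1, 10, 17, 23] (size 4, max 23) hi=[26, 30, 42, 44] (size 4, min 26) -> median=24.5
Step 9: insert 38 -> lo=[1, 10, 17, 23, 26] (size 5, max 26) hi=[30, 38, 42, 44] (size 4, min 30) -> median=26
Step 10: insert 42 -> lo=[1, 10, 17, 23, 26] (size 5, max 26) hi=[30, 38, 42, 42, 44] (size 5, min 30) -> median=28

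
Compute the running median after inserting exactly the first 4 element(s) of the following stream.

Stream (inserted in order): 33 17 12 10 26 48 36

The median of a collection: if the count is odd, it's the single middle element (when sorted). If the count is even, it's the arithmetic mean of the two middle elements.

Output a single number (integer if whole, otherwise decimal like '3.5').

Step 1: insert 33 -> lo=[33] (size 1, max 33) hi=[] (size 0) -> median=33
Step 2: insert 17 -> lo=[17] (size 1, max 17) hi=[33] (size 1, min 33) -> median=25
Step 3: insert 12 -> lo=[12, 17] (size 2, max 17) hi=[33] (size 1, min 33) -> median=17
Step 4: insert 10 -> lo=[10, 12] (size 2, max 12) hi=[17, 33] (size 2, min 17) -> median=14.5

Answer: 14.5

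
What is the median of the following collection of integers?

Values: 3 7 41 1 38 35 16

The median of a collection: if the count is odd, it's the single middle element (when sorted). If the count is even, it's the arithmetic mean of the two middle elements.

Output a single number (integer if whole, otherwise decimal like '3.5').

Answer: 16

Derivation:
Step 1: insert 3 -> lo=[3] (size 1, max 3) hi=[] (size 0) -> median=3
Step 2: insert 7 -> lo=[3] (size 1, max 3) hi=[7] (size 1, min 7) -> median=5
Step 3: insert 41 -> lo=[3, 7] (size 2, max 7) hi=[41] (size 1, min 41) -> median=7
Step 4: insert 1 -> lo=[1, 3] (size 2, max 3) hi=[7, 41] (size 2, min 7) -> median=5
Step 5: insert 38 -> lo=[1, 3, 7] (size 3, max 7) hi=[38, 41] (size 2, min 38) -> median=7
Step 6: insert 35 -> lo=[1, 3, 7] (size 3, max 7) hi=[35, 38, 41] (size 3, min 35) -> median=21
Step 7: insert 16 -> lo=[1, 3, 7, 16] (size 4, max 16) hi=[35, 38, 41] (size 3, min 35) -> median=16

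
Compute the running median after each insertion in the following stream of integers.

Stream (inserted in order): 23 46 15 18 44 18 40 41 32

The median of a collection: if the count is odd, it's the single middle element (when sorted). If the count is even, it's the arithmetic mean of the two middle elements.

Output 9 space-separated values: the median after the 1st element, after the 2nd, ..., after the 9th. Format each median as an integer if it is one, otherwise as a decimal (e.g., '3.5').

Answer: 23 34.5 23 20.5 23 20.5 23 31.5 32

Derivation:
Step 1: insert 23 -> lo=[23] (size 1, max 23) hi=[] (size 0) -> median=23
Step 2: insert 46 -> lo=[23] (size 1, max 23) hi=[46] (size 1, min 46) -> median=34.5
Step 3: insert 15 -> lo=[15, 23] (size 2, max 23) hi=[46] (size 1, min 46) -> median=23
Step 4: insert 18 -> lo=[15, 18] (size 2, max 18) hi=[23, 46] (size 2, min 23) -> median=20.5
Step 5: insert 44 -> lo=[15, 18, 23] (size 3, max 23) hi=[44, 46] (size 2, min 44) -> median=23
Step 6: insert 18 -> lo=[15, 18, 18] (size 3, max 18) hi=[23, 44, 46] (size 3, min 23) -> median=20.5
Step 7: insert 40 -> lo=[15, 18, 18, 23] (size 4, max 23) hi=[40, 44, 46] (size 3, min 40) -> median=23
Step 8: insert 41 -> lo=[15, 18, 18, 23] (size 4, max 23) hi=[40, 41, 44, 46] (size 4, min 40) -> median=31.5
Step 9: insert 32 -> lo=[15, 18, 18, 23, 32] (size 5, max 32) hi=[40, 41, 44, 46] (size 4, min 40) -> median=32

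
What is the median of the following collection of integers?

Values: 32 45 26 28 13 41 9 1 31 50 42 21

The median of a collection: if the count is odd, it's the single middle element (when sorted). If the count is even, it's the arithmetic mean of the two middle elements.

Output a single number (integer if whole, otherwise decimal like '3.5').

Answer: 29.5

Derivation:
Step 1: insert 32 -> lo=[32] (size 1, max 32) hi=[] (size 0) -> median=32
Step 2: insert 45 -> lo=[32] (size 1, max 32) hi=[45] (size 1, min 45) -> median=38.5
Step 3: insert 26 -> lo=[26, 32] (size 2, max 32) hi=[45] (size 1, min 45) -> median=32
Step 4: insert 28 -> lo=[26, 28] (size 2, max 28) hi=[32, 45] (size 2, min 32) -> median=30
Step 5: insert 13 -> lo=[13, 26, 28] (size 3, max 28) hi=[32, 45] (size 2, min 32) -> median=28
Step 6: insert 41 -> lo=[13, 26, 28] (size 3, max 28) hi=[32, 41, 45] (size 3, min 32) -> median=30
Step 7: insert 9 -> lo=[9, 13, 26, 28] (size 4, max 28) hi=[32, 41, 45] (size 3, min 32) -> median=28
Step 8: insert 1 -> lo=[1, 9, 13, 26] (size 4, max 26) hi=[28, 32, 41, 45] (size 4, min 28) -> median=27
Step 9: insert 31 -> lo=[1, 9, 13, 26, 28] (size 5, max 28) hi=[31, 32, 41, 45] (size 4, min 31) -> median=28
Step 10: insert 50 -> lo=[1, 9, 13, 26, 28] (size 5, max 28) hi=[31, 32, 41, 45, 50] (size 5, min 31) -> median=29.5
Step 11: insert 42 -> lo=[1, 9, 13, 26, 28, 31] (size 6, max 31) hi=[32, 41, 42, 45, 50] (size 5, min 32) -> median=31
Step 12: insert 21 -> lo=[1, 9, 13, 21, 26, 28] (size 6, max 28) hi=[31, 32, 41, 42, 45, 50] (size 6, min 31) -> median=29.5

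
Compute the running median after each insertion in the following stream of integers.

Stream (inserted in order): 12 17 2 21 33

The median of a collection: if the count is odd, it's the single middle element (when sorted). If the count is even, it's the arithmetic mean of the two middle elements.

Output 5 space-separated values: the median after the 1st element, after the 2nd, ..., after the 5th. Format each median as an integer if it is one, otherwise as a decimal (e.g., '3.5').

Step 1: insert 12 -> lo=[12] (size 1, max 12) hi=[] (size 0) -> median=12
Step 2: insert 17 -> lo=[12] (size 1, max 12) hi=[17] (size 1, min 17) -> median=14.5
Step 3: insert 2 -> lo=[2, 12] (size 2, max 12) hi=[17] (size 1, min 17) -> median=12
Step 4: insert 21 -> lo=[2, 12] (size 2, max 12) hi=[17, 21] (size 2, min 17) -> median=14.5
Step 5: insert 33 -> lo=[2, 12, 17] (size 3, max 17) hi=[21, 33] (size 2, min 21) -> median=17

Answer: 12 14.5 12 14.5 17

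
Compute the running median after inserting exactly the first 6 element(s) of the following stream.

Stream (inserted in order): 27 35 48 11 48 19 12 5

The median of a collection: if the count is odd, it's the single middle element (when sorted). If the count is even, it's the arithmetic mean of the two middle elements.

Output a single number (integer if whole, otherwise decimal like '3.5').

Step 1: insert 27 -> lo=[27] (size 1, max 27) hi=[] (size 0) -> median=27
Step 2: insert 35 -> lo=[27] (size 1, max 27) hi=[35] (size 1, min 35) -> median=31
Step 3: insert 48 -> lo=[27, 35] (size 2, max 35) hi=[48] (size 1, min 48) -> median=35
Step 4: insert 11 -> lo=[11, 27] (size 2, max 27) hi=[35, 48] (size 2, min 35) -> median=31
Step 5: insert 48 -> lo=[11, 27, 35] (size 3, max 35) hi=[48, 48] (size 2, min 48) -> median=35
Step 6: insert 19 -> lo=[11, 19, 27] (size 3, max 27) hi=[35, 48, 48] (size 3, min 35) -> median=31

Answer: 31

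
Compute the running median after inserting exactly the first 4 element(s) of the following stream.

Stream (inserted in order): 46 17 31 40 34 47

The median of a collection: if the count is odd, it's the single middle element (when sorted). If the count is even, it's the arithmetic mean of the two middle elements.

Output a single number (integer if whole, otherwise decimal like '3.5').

Answer: 35.5

Derivation:
Step 1: insert 46 -> lo=[46] (size 1, max 46) hi=[] (size 0) -> median=46
Step 2: insert 17 -> lo=[17] (size 1, max 17) hi=[46] (size 1, min 46) -> median=31.5
Step 3: insert 31 -> lo=[17, 31] (size 2, max 31) hi=[46] (size 1, min 46) -> median=31
Step 4: insert 40 -> lo=[17, 31] (size 2, max 31) hi=[40, 46] (size 2, min 40) -> median=35.5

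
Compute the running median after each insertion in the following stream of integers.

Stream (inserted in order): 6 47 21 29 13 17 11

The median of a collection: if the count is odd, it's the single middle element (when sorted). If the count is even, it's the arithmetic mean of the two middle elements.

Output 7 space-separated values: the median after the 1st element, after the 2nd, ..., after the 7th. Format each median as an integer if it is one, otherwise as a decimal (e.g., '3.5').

Step 1: insert 6 -> lo=[6] (size 1, max 6) hi=[] (size 0) -> median=6
Step 2: insert 47 -> lo=[6] (size 1, max 6) hi=[47] (size 1, min 47) -> median=26.5
Step 3: insert 21 -> lo=[6, 21] (size 2, max 21) hi=[47] (size 1, min 47) -> median=21
Step 4: insert 29 -> lo=[6, 21] (size 2, max 21) hi=[29, 47] (size 2, min 29) -> median=25
Step 5: insert 13 -> lo=[6, 13, 21] (size 3, max 21) hi=[29, 47] (size 2, min 29) -> median=21
Step 6: insert 17 -> lo=[6, 13, 17] (size 3, max 17) hi=[21, 29, 47] (size 3, min 21) -> median=19
Step 7: insert 11 -> lo=[6, 11, 13, 17] (size 4, max 17) hi=[21, 29, 47] (size 3, min 21) -> median=17

Answer: 6 26.5 21 25 21 19 17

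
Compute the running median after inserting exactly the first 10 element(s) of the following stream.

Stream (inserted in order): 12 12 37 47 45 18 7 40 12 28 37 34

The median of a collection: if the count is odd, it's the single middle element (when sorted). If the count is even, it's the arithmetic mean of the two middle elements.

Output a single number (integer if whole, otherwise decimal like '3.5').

Step 1: insert 12 -> lo=[12] (size 1, max 12) hi=[] (size 0) -> median=12
Step 2: insert 12 -> lo=[12] (size 1, max 12) hi=[12] (size 1, min 12) -> median=12
Step 3: insert 37 -> lo=[12, 12] (size 2, max 12) hi=[37] (size 1, min 37) -> median=12
Step 4: insert 47 -> lo=[12, 12] (size 2, max 12) hi=[37, 47] (size 2, min 37) -> median=24.5
Step 5: insert 45 -> lo=[12, 12, 37] (size 3, max 37) hi=[45, 47] (size 2, min 45) -> median=37
Step 6: insert 18 -> lo=[12, 12, 18] (size 3, max 18) hi=[37, 45, 47] (size 3, min 37) -> median=27.5
Step 7: insert 7 -> lo=[7, 12, 12, 18] (size 4, max 18) hi=[37, 45, 47] (size 3, min 37) -> median=18
Step 8: insert 40 -> lo=[7, 12, 12, 18] (size 4, max 18) hi=[37, 40, 45, 47] (size 4, min 37) -> median=27.5
Step 9: insert 12 -> lo=[7, 12, 12, 12, 18] (size 5, max 18) hi=[37, 40, 45, 47] (size 4, min 37) -> median=18
Step 10: insert 28 -> lo=[7, 12, 12, 12, 18] (size 5, max 18) hi=[28, 37, 40, 45, 47] (size 5, min 28) -> median=23

Answer: 23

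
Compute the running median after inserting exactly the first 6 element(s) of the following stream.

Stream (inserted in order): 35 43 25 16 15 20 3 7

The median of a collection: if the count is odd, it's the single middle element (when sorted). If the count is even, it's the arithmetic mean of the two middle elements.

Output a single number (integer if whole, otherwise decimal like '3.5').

Step 1: insert 35 -> lo=[35] (size 1, max 35) hi=[] (size 0) -> median=35
Step 2: insert 43 -> lo=[35] (size 1, max 35) hi=[43] (size 1, min 43) -> median=39
Step 3: insert 25 -> lo=[25, 35] (size 2, max 35) hi=[43] (size 1, min 43) -> median=35
Step 4: insert 16 -> lo=[16, 25] (size 2, max 25) hi=[35, 43] (size 2, min 35) -> median=30
Step 5: insert 15 -> lo=[15, 16, 25] (size 3, max 25) hi=[35, 43] (size 2, min 35) -> median=25
Step 6: insert 20 -> lo=[15, 16, 20] (size 3, max 20) hi=[25, 35, 43] (size 3, min 25) -> median=22.5

Answer: 22.5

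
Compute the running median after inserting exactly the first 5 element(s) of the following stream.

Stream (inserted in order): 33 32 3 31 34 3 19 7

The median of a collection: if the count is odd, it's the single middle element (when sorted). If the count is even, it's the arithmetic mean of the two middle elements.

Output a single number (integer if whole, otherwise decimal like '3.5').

Step 1: insert 33 -> lo=[33] (size 1, max 33) hi=[] (size 0) -> median=33
Step 2: insert 32 -> lo=[32] (size 1, max 32) hi=[33] (size 1, min 33) -> median=32.5
Step 3: insert 3 -> lo=[3, 32] (size 2, max 32) hi=[33] (size 1, min 33) -> median=32
Step 4: insert 31 -> lo=[3, 31] (size 2, max 31) hi=[32, 33] (size 2, min 32) -> median=31.5
Step 5: insert 34 -> lo=[3, 31, 32] (size 3, max 32) hi=[33, 34] (size 2, min 33) -> median=32

Answer: 32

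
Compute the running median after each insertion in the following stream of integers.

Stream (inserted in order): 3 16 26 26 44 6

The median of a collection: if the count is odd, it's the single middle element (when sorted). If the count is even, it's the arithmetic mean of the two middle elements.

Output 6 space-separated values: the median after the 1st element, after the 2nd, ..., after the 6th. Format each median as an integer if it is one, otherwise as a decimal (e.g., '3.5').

Answer: 3 9.5 16 21 26 21

Derivation:
Step 1: insert 3 -> lo=[3] (size 1, max 3) hi=[] (size 0) -> median=3
Step 2: insert 16 -> lo=[3] (size 1, max 3) hi=[16] (size 1, min 16) -> median=9.5
Step 3: insert 26 -> lo=[3, 16] (size 2, max 16) hi=[26] (size 1, min 26) -> median=16
Step 4: insert 26 -> lo=[3, 16] (size 2, max 16) hi=[26, 26] (size 2, min 26) -> median=21
Step 5: insert 44 -> lo=[3, 16, 26] (size 3, max 26) hi=[26, 44] (size 2, min 26) -> median=26
Step 6: insert 6 -> lo=[3, 6, 16] (size 3, max 16) hi=[26, 26, 44] (size 3, min 26) -> median=21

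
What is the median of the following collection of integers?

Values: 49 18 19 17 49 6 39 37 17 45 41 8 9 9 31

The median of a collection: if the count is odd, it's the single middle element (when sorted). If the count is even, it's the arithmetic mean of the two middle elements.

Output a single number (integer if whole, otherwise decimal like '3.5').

Answer: 19

Derivation:
Step 1: insert 49 -> lo=[49] (size 1, max 49) hi=[] (size 0) -> median=49
Step 2: insert 18 -> lo=[18] (size 1, max 18) hi=[49] (size 1, min 49) -> median=33.5
Step 3: insert 19 -> lo=[18, 19] (size 2, max 19) hi=[49] (size 1, min 49) -> median=19
Step 4: insert 17 -> lo=[17, 18] (size 2, max 18) hi=[19, 49] (size 2, min 19) -> median=18.5
Step 5: insert 49 -> lo=[17, 18, 19] (size 3, max 19) hi=[49, 49] (size 2, min 49) -> median=19
Step 6: insert 6 -> lo=[6, 17, 18] (size 3, max 18) hi=[19, 49, 49] (size 3, min 19) -> median=18.5
Step 7: insert 39 -> lo=[6, 17, 18, 19] (size 4, max 19) hi=[39, 49, 49] (size 3, min 39) -> median=19
Step 8: insert 37 -> lo=[6, 17, 18, 19] (size 4, max 19) hi=[37, 39, 49, 49] (size 4, min 37) -> median=28
Step 9: insert 17 -> lo=[6, 17, 17, 18, 19] (size 5, max 19) hi=[37, 39, 49, 49] (size 4, min 37) -> median=19
Step 10: insert 45 -> lo=[6, 17, 17, 18, 19] (size 5, max 19) hi=[37, 39, 45, 49, 49] (size 5, min 37) -> median=28
Step 11: insert 41 -> lo=[6, 17, 17, 18, 19, 37] (size 6, max 37) hi=[39, 41, 45, 49, 49] (size 5, min 39) -> median=37
Step 12: insert 8 -> lo=[6, 8, 17, 17, 18, 19] (size 6, max 19) hi=[37, 39, 41, 45, 49, 49] (size 6, min 37) -> median=28
Step 13: insert 9 -> lo=[6, 8, 9, 17, 17, 18, 19] (size 7, max 19) hi=[37, 39, 41, 45, 49, 49] (size 6, min 37) -> median=19
Step 14: insert 9 -> lo=[6, 8, 9, 9, 17, 17, 18] (size 7, max 18) hi=[19, 37, 39, 41, 45, 49, 49] (size 7, min 19) -> median=18.5
Step 15: insert 31 -> lo=[6, 8, 9, 9, 17, 17, 18, 19] (size 8, max 19) hi=[31, 37, 39, 41, 45, 49, 49] (size 7, min 31) -> median=19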